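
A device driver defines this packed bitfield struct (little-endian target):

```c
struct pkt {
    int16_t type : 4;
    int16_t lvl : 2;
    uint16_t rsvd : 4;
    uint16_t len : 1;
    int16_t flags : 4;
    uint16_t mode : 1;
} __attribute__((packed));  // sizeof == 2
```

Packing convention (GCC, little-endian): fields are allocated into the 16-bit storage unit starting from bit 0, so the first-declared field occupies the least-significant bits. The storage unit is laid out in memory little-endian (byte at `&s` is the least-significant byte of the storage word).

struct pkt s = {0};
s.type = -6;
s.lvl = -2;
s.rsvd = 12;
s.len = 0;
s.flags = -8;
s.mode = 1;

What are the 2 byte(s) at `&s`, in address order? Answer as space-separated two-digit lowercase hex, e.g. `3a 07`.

2a c3

type:4 = -6 → 0xa << 0 → word 0x000a
lvl:2 = -2 → 0x2 << 4 → word 0x002a
rsvd:4 = 12 → 0xc << 6 → word 0x032a
len:1 = 0 → 0x0 << 10 → word 0x032a
flags:4 = -8 → 0x8 << 11 → word 0x432a
mode:1 = 1 → 0x1 << 15 → word 0xc32a
word = 0xc32a → little-endian bytes:
  [0]=0x2a  [1]=0xc3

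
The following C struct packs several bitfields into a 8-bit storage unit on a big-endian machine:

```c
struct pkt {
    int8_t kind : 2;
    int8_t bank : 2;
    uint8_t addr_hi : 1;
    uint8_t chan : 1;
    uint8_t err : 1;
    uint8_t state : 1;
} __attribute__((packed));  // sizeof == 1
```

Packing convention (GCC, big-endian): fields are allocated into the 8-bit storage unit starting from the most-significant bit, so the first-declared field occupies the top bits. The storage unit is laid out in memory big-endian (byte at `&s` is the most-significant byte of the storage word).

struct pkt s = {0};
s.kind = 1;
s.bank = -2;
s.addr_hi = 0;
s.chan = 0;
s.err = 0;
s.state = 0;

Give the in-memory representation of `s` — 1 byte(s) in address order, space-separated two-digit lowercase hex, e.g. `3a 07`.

60

kind:2 = 1 → 0x1 << 6 → word 0x40
bank:2 = -2 → 0x2 << 4 → word 0x60
addr_hi:1 = 0 → 0x0 << 3 → word 0x60
chan:1 = 0 → 0x0 << 2 → word 0x60
err:1 = 0 → 0x0 << 1 → word 0x60
state:1 = 0 → 0x0 << 0 → word 0x60
word = 0x60 → big-endian bytes:
  [0]=0x60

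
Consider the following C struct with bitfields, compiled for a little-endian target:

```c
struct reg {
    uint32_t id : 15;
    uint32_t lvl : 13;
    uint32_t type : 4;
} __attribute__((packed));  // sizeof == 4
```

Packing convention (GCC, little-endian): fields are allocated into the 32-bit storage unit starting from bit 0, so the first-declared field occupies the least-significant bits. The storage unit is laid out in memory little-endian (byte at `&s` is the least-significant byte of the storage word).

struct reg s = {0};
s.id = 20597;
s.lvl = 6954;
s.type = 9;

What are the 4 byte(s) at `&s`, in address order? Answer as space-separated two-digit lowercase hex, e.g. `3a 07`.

75 50 95 9d

[0+:15] id=20597 & 0x7fff = 0x5075; word=0x00005075
[15+:13] lvl=6954 & 0x1fff = 0x1b2a; word=0x0d955075
[28+:4] type=9 & 0xf = 0x9; word=0x9d955075
word = 0x9d955075 → little-endian bytes:
  [0]=0x75  [1]=0x50  [2]=0x95  [3]=0x9d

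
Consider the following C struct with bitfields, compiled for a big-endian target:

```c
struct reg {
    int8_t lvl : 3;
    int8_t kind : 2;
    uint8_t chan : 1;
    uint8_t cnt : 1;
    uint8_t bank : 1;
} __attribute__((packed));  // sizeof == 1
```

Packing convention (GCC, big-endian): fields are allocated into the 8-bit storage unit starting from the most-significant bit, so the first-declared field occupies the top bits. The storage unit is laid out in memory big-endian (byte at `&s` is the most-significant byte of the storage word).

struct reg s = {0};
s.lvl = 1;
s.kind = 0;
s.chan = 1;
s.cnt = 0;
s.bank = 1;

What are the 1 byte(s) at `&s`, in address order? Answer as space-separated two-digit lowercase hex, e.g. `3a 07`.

lvl:3 = 1 → 0x1 << 5 → word 0x20
kind:2 = 0 → 0x0 << 3 → word 0x20
chan:1 = 1 → 0x1 << 2 → word 0x24
cnt:1 = 0 → 0x0 << 1 → word 0x24
bank:1 = 1 → 0x1 << 0 → word 0x25
word = 0x25 → big-endian bytes:
  [0]=0x25

25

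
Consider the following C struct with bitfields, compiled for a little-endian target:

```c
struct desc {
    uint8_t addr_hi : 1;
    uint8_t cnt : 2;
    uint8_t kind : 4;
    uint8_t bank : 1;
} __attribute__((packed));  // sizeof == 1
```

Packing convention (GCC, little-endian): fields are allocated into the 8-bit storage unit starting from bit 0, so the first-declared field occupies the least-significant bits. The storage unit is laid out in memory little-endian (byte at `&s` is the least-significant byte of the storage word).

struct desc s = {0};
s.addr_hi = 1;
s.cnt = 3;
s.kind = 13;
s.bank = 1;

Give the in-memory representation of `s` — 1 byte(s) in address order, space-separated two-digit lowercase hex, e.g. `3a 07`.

ef

addr_hi (1b) val=1 bits=0x1 at bit 0: 0x01
cnt (2b) val=3 bits=0x3 at bit 1: 0x07
kind (4b) val=13 bits=0xd at bit 3: 0x6f
bank (1b) val=1 bits=0x1 at bit 7: 0xef
word = 0xef → little-endian bytes:
  [0]=0xef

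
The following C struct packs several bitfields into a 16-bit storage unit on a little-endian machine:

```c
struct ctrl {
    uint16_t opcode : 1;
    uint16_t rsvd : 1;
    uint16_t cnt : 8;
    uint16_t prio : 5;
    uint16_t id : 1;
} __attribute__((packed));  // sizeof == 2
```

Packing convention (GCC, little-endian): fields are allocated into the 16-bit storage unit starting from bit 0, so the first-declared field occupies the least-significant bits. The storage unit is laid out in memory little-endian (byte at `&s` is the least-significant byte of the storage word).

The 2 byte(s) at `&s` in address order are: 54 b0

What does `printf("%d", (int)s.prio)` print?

12

[0]=0x54 [1]=0xb0 (little-endian) → word 0xb054
opcode:1 @ bit 0 → (0xb054>>0)&0x1 = 0x0
rsvd:1 @ bit 1 → (0xb054>>1)&0x1 = 0x0
cnt:8 @ bit 2 → (0xb054>>2)&0xff = 0x15
prio:5 @ bit 10 → (0xb054>>10)&0x1f = 0xc  ←
id:1 @ bit 15 → (0xb054>>15)&0x1 = 0x1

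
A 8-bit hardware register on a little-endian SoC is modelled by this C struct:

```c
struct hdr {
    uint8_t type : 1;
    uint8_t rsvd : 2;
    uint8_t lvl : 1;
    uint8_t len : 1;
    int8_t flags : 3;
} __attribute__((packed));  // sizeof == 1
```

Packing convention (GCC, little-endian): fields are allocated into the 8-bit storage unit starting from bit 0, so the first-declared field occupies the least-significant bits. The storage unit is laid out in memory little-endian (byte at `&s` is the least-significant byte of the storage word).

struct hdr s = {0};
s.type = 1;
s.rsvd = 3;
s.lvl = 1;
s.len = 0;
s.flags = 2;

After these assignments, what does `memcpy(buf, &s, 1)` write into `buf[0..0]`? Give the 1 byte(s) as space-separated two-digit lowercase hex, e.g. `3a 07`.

4f

[0+:1] type=1 & 0x1 = 0x1; word=0x01
[1+:2] rsvd=3 & 0x3 = 0x3; word=0x07
[3+:1] lvl=1 & 0x1 = 0x1; word=0x0f
[4+:1] len=0 & 0x1 = 0x0; word=0x0f
[5+:3] flags=2 & 0x7 = 0x2; word=0x4f
word = 0x4f → little-endian bytes:
  [0]=0x4f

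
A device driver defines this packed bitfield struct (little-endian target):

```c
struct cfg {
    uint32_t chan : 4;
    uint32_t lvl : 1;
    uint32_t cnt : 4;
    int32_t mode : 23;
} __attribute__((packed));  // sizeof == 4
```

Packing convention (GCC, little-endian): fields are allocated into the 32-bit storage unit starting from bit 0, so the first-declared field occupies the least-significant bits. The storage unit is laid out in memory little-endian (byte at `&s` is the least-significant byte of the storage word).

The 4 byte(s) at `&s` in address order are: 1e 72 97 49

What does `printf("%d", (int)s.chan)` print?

[0]=0x1e [1]=0x72 [2]=0x97 [3]=0x49 (little-endian) → word 0x4997721e
chan:4 @ bit 0 → (0x4997721e>>0)&0xf = 0xe  ←
lvl:1 @ bit 4 → (0x4997721e>>4)&0x1 = 0x1
cnt:4 @ bit 5 → (0x4997721e>>5)&0xf = 0x0
mode:23 @ bit 9 → (0x4997721e>>9)&0x7fffff = 0x24cbb9

14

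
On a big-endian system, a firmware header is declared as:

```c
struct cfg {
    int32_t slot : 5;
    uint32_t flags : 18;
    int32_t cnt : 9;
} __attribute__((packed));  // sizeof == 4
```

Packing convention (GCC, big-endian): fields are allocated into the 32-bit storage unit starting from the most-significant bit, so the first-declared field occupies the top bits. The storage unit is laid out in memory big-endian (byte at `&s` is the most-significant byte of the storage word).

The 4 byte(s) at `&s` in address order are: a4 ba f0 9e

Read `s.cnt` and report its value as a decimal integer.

[0]=0xa4 [1]=0xba [2]=0xf0 [3]=0x9e (big-endian) → word 0xa4baf09e
slot:5 @ bit 27 → (0xa4baf09e>>27)&0x1f = 0x14
flags:18 @ bit 9 → (0xa4baf09e>>9)&0x3ffff = 0x25d78
cnt:9 @ bit 0 → (0xa4baf09e>>0)&0x1ff = 0x9e  ←
cnt signed 9b, MSB=0: value = 158

158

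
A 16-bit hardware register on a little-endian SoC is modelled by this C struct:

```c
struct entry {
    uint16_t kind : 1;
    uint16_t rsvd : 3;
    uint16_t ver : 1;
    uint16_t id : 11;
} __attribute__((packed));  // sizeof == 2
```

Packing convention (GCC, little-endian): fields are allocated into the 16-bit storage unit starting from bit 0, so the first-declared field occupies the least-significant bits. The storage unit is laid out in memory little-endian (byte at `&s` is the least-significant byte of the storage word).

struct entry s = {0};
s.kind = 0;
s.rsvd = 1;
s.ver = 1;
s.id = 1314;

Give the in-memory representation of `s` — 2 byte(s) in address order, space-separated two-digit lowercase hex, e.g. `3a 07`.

52 a4

[0+:1] kind=0 & 0x1 = 0x0; word=0x0000
[1+:3] rsvd=1 & 0x7 = 0x1; word=0x0002
[4+:1] ver=1 & 0x1 = 0x1; word=0x0012
[5+:11] id=1314 & 0x7ff = 0x522; word=0xa452
word = 0xa452 → little-endian bytes:
  [0]=0x52  [1]=0xa4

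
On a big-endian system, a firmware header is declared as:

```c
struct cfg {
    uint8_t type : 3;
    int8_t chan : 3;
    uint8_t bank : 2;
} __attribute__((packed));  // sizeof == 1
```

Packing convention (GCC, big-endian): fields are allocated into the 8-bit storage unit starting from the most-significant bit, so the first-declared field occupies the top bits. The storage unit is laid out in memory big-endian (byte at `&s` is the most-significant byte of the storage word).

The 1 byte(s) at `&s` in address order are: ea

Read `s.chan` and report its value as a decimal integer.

2

[0]=0xea (big-endian) → word 0xea
type:3 @ bit 5 → (0xea>>5)&0x7 = 0x7
chan:3 @ bit 2 → (0xea>>2)&0x7 = 0x2  ←
bank:2 @ bit 0 → (0xea>>0)&0x3 = 0x2
chan signed 3b, MSB=0: value = 2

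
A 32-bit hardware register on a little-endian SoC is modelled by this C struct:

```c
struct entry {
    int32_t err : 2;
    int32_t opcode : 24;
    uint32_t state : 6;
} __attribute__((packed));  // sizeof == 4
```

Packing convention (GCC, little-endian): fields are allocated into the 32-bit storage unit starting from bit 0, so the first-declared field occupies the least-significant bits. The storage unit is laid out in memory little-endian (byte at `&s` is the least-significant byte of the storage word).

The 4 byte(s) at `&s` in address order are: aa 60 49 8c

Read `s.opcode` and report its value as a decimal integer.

1202218

[0]=0xaa [1]=0x60 [2]=0x49 [3]=0x8c (little-endian) → word 0x8c4960aa
err:2 @ bit 0 → (0x8c4960aa>>0)&0x3 = 0x2
opcode:24 @ bit 2 → (0x8c4960aa>>2)&0xffffff = 0x12582a  ←
state:6 @ bit 26 → (0x8c4960aa>>26)&0x3f = 0x23
opcode signed 24b, MSB=0: value = 1202218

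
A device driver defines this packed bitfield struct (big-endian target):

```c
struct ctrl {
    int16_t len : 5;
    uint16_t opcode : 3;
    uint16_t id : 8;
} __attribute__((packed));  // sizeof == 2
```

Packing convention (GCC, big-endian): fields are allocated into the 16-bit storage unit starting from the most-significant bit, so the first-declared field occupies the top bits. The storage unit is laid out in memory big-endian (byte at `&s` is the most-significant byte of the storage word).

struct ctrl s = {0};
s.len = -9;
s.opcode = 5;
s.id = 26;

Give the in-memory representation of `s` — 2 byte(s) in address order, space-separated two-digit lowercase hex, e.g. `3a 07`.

[11+:5] len=-9 & 0x1f = 0x17; word=0xb800
[8+:3] opcode=5 & 0x7 = 0x5; word=0xbd00
[0+:8] id=26 & 0xff = 0x1a; word=0xbd1a
word = 0xbd1a → big-endian bytes:
  [0]=0xbd  [1]=0x1a

bd 1a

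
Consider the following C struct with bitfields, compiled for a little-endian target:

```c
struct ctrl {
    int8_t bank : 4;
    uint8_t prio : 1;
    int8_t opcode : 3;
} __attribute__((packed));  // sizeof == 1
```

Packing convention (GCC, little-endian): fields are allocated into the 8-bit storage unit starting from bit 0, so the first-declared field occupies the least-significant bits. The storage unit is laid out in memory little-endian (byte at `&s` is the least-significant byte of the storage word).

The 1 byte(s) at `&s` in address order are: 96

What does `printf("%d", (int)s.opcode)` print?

-4

[0]=0x96 (little-endian) → word 0x96
bank:4 @ bit 0 → (0x96>>0)&0xf = 0x6
prio:1 @ bit 4 → (0x96>>4)&0x1 = 0x1
opcode:3 @ bit 5 → (0x96>>5)&0x7 = 0x4  ←
opcode signed 3b, MSB=1: 4 - 8 = -4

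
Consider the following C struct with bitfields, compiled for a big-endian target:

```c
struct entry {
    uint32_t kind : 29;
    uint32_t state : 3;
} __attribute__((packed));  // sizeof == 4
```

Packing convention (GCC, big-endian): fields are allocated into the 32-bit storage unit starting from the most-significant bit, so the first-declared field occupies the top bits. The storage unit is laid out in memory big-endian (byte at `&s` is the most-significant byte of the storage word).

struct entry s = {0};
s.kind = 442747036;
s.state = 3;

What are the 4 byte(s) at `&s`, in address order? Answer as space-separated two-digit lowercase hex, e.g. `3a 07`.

d3 1e 44 e3

kind (29b) val=442747036 bits=0x1a63c89c at bit 3: 0xd31e44e0
state (3b) val=3 bits=0x3 at bit 0: 0xd31e44e3
word = 0xd31e44e3 → big-endian bytes:
  [0]=0xd3  [1]=0x1e  [2]=0x44  [3]=0xe3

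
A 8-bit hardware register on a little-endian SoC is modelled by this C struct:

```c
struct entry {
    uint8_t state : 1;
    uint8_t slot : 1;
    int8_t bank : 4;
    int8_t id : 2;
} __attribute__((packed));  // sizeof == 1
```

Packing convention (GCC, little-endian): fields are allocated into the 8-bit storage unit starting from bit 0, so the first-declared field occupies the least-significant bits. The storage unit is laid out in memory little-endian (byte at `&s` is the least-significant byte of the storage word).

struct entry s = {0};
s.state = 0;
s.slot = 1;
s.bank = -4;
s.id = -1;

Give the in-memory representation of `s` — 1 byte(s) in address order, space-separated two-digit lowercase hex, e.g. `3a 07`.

state:1 = 0 → 0x0 << 0 → word 0x00
slot:1 = 1 → 0x1 << 1 → word 0x02
bank:4 = -4 → 0xc << 2 → word 0x32
id:2 = -1 → 0x3 << 6 → word 0xf2
word = 0xf2 → little-endian bytes:
  [0]=0xf2

f2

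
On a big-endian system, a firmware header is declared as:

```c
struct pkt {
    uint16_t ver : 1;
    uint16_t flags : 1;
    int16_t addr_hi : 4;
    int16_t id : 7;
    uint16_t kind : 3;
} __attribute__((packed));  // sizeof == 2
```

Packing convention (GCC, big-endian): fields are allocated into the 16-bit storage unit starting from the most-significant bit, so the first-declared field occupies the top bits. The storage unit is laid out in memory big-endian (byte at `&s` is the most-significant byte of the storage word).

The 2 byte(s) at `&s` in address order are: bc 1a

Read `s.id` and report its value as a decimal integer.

[0]=0xbc [1]=0x1a (big-endian) → word 0xbc1a
ver [15+:1] = (word>>15) & 0x1 = 1
flags [14+:1] = (word>>14) & 0x1 = 0
addr_hi [10+:4] = (word>>10) & 0xf = 15
id [3+:7] = (word>>3) & 0x7f = 3  ←
kind [0+:3] = (word>>0) & 0x7 = 2
id signed 7b, MSB=0: value = 3

3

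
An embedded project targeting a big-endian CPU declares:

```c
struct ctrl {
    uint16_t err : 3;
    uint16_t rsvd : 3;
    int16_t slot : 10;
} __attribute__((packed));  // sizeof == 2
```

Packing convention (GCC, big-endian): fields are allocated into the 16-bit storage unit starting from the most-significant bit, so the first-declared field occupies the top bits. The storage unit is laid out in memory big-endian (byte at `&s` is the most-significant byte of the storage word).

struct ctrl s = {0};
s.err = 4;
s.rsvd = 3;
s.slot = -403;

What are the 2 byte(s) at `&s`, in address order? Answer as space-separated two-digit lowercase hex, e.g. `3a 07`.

err (3b) val=4 bits=0x4 at bit 13: 0x8000
rsvd (3b) val=3 bits=0x3 at bit 10: 0x8c00
slot (10b) val=-403 bits=0x26d at bit 0: 0x8e6d
word = 0x8e6d → big-endian bytes:
  [0]=0x8e  [1]=0x6d

8e 6d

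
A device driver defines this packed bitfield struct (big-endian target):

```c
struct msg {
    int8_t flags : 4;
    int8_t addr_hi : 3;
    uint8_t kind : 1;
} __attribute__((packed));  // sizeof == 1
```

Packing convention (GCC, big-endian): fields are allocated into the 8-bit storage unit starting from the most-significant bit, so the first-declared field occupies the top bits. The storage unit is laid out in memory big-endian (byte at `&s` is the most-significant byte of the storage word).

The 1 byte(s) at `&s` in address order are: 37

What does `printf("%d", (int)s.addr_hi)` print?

3

[0]=0x37 (big-endian) → word 0x37
flags [4+:4] = (word>>4) & 0xf = 3
addr_hi [1+:3] = (word>>1) & 0x7 = 3  ←
kind [0+:1] = (word>>0) & 0x1 = 1
addr_hi signed 3b, MSB=0: value = 3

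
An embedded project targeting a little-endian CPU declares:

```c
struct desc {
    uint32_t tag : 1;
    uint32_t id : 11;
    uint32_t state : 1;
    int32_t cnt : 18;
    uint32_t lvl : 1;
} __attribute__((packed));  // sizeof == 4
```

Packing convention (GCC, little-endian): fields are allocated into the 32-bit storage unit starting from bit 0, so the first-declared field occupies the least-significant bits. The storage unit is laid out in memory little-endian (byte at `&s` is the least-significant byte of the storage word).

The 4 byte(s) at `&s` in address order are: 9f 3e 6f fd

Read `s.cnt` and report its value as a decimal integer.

-5255

[0]=0x9f [1]=0x3e [2]=0x6f [3]=0xfd (little-endian) → word 0xfd6f3e9f
tag [0+:1] = (word>>0) & 0x1 = 1
id [1+:11] = (word>>1) & 0x7ff = 1871
state [12+:1] = (word>>12) & 0x1 = 1
cnt [13+:18] = (word>>13) & 0x3ffff = 256889  ←
lvl [31+:1] = (word>>31) & 0x1 = 1
cnt signed 18b, MSB=1: 256889 - 262144 = -5255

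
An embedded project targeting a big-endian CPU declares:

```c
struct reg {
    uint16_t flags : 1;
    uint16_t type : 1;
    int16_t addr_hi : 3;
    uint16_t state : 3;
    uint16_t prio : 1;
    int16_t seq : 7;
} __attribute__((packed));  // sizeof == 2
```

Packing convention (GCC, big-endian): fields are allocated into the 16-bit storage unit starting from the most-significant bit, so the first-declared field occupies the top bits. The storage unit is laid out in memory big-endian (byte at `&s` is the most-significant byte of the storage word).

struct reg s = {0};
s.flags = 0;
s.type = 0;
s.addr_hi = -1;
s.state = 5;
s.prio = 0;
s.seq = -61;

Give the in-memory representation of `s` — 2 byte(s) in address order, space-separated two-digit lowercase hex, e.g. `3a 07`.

3d 43

flags:1 = 0 → 0x0 << 15 → word 0x0000
type:1 = 0 → 0x0 << 14 → word 0x0000
addr_hi:3 = -1 → 0x7 << 11 → word 0x3800
state:3 = 5 → 0x5 << 8 → word 0x3d00
prio:1 = 0 → 0x0 << 7 → word 0x3d00
seq:7 = -61 → 0x43 << 0 → word 0x3d43
word = 0x3d43 → big-endian bytes:
  [0]=0x3d  [1]=0x43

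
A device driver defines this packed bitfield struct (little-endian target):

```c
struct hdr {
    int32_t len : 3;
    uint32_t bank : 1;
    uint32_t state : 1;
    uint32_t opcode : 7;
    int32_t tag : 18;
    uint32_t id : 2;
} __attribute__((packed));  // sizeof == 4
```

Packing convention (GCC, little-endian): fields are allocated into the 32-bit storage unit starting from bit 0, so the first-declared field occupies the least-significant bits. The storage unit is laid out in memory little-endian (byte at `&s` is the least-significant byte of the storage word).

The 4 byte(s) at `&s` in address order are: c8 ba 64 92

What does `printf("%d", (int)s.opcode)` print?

86

[0]=0xc8 [1]=0xba [2]=0x64 [3]=0x92 (little-endian) → word 0x9264bac8
len:3 @ bit 0 → (0x9264bac8>>0)&0x7 = 0x0
bank:1 @ bit 3 → (0x9264bac8>>3)&0x1 = 0x1
state:1 @ bit 4 → (0x9264bac8>>4)&0x1 = 0x0
opcode:7 @ bit 5 → (0x9264bac8>>5)&0x7f = 0x56  ←
tag:18 @ bit 12 → (0x9264bac8>>12)&0x3ffff = 0x1264b
id:2 @ bit 30 → (0x9264bac8>>30)&0x3 = 0x2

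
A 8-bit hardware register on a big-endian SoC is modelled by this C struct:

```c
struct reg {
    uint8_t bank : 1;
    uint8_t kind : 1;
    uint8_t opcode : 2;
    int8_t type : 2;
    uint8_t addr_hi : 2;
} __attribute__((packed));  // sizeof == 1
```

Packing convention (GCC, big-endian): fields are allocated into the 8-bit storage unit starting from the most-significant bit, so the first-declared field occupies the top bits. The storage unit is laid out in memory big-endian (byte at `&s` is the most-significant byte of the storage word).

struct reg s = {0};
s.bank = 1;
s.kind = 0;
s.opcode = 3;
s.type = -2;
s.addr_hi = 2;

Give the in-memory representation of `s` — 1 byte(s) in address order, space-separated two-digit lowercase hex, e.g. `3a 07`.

ba

[7+:1] bank=1 & 0x1 = 0x1; word=0x80
[6+:1] kind=0 & 0x1 = 0x0; word=0x80
[4+:2] opcode=3 & 0x3 = 0x3; word=0xb0
[2+:2] type=-2 & 0x3 = 0x2; word=0xb8
[0+:2] addr_hi=2 & 0x3 = 0x2; word=0xba
word = 0xba → big-endian bytes:
  [0]=0xba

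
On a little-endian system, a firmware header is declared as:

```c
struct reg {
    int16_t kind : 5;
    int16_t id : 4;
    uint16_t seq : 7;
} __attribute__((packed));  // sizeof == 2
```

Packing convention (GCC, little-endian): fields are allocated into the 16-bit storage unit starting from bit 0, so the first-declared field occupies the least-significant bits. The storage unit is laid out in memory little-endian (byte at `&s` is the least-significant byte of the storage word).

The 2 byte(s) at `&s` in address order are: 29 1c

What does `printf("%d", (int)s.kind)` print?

9

[0]=0x29 [1]=0x1c (little-endian) → word 0x1c29
kind:5 @ bit 0 → (0x1c29>>0)&0x1f = 0x9  ←
id:4 @ bit 5 → (0x1c29>>5)&0xf = 0x1
seq:7 @ bit 9 → (0x1c29>>9)&0x7f = 0xe
kind signed 5b, MSB=0: value = 9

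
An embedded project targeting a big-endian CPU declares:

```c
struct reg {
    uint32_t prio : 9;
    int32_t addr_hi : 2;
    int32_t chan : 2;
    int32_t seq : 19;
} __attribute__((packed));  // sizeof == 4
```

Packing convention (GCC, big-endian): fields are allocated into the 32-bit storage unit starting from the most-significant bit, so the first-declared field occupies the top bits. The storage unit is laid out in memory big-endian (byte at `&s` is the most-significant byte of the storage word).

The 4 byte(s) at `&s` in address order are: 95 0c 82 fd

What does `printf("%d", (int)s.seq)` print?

[0]=0x95 [1]=0x0c [2]=0x82 [3]=0xfd (big-endian) → word 0x950c82fd
prio [23+:9] = (word>>23) & 0x1ff = 298
addr_hi [21+:2] = (word>>21) & 0x3 = 0
chan [19+:2] = (word>>19) & 0x3 = 1
seq [0+:19] = (word>>0) & 0x7ffff = 295677  ←
seq signed 19b, MSB=1: 295677 - 524288 = -228611

-228611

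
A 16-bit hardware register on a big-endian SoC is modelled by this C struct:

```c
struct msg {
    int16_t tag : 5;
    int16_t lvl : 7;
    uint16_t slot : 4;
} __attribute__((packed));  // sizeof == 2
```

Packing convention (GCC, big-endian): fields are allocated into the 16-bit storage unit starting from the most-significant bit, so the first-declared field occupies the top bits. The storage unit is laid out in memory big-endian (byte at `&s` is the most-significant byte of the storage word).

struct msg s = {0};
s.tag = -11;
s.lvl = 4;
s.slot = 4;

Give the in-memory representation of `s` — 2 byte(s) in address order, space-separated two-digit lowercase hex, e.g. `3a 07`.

[11+:5] tag=-11 & 0x1f = 0x15; word=0xa800
[4+:7] lvl=4 & 0x7f = 0x4; word=0xa840
[0+:4] slot=4 & 0xf = 0x4; word=0xa844
word = 0xa844 → big-endian bytes:
  [0]=0xa8  [1]=0x44

a8 44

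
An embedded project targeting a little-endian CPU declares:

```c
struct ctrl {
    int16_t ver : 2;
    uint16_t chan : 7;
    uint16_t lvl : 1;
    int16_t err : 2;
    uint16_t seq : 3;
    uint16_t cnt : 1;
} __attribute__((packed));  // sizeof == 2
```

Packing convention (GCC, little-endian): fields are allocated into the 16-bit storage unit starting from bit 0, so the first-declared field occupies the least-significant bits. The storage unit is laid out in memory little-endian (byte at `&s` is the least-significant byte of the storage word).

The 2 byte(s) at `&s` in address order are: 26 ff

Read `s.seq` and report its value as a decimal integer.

[0]=0x26 [1]=0xff (little-endian) → word 0xff26
ver:2 @ bit 0 → (0xff26>>0)&0x3 = 0x2
chan:7 @ bit 2 → (0xff26>>2)&0x7f = 0x49
lvl:1 @ bit 9 → (0xff26>>9)&0x1 = 0x1
err:2 @ bit 10 → (0xff26>>10)&0x3 = 0x3
seq:3 @ bit 12 → (0xff26>>12)&0x7 = 0x7  ←
cnt:1 @ bit 15 → (0xff26>>15)&0x1 = 0x1

7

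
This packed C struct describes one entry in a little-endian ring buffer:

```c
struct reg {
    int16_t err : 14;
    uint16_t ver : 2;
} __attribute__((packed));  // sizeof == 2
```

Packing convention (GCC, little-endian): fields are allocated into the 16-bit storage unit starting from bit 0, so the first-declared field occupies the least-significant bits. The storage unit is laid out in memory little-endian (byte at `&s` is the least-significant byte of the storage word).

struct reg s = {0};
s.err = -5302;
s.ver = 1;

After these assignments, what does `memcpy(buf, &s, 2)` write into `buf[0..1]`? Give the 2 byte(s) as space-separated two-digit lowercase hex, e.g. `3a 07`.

4a 6b

err:14 = -5302 → 0x2b4a << 0 → word 0x2b4a
ver:2 = 1 → 0x1 << 14 → word 0x6b4a
word = 0x6b4a → little-endian bytes:
  [0]=0x4a  [1]=0x6b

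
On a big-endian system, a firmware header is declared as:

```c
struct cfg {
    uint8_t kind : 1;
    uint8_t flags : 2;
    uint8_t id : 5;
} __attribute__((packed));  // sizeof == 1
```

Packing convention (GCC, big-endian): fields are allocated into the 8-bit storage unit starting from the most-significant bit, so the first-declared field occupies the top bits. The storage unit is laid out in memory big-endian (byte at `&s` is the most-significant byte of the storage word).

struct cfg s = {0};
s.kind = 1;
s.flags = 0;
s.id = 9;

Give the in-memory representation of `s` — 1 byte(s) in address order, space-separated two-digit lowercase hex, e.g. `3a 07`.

kind (1b) val=1 bits=0x1 at bit 7: 0x80
flags (2b) val=0 bits=0x0 at bit 5: 0x80
id (5b) val=9 bits=0x9 at bit 0: 0x89
word = 0x89 → big-endian bytes:
  [0]=0x89

89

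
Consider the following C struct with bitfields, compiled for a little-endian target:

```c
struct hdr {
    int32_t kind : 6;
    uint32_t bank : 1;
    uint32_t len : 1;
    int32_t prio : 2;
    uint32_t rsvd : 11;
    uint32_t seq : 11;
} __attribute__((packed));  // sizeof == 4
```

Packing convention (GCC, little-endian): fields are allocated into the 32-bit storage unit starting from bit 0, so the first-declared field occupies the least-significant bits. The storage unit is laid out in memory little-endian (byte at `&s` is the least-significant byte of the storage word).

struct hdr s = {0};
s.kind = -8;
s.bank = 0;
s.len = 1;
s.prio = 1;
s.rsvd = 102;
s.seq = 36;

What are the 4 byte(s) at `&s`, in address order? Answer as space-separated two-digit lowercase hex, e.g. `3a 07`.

b8 99 81 04

kind (6b) val=-8 bits=0x38 at bit 0: 0x00000038
bank (1b) val=0 bits=0x0 at bit 6: 0x00000038
len (1b) val=1 bits=0x1 at bit 7: 0x000000b8
prio (2b) val=1 bits=0x1 at bit 8: 0x000001b8
rsvd (11b) val=102 bits=0x66 at bit 10: 0x000199b8
seq (11b) val=36 bits=0x24 at bit 21: 0x048199b8
word = 0x048199b8 → little-endian bytes:
  [0]=0xb8  [1]=0x99  [2]=0x81  [3]=0x04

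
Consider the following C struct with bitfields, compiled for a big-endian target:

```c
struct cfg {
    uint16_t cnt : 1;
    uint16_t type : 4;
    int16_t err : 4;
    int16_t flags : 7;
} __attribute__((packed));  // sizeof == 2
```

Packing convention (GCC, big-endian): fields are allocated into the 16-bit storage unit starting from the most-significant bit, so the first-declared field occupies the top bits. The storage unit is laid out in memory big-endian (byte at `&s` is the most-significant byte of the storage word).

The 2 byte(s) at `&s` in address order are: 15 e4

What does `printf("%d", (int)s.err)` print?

[0]=0x15 [1]=0xe4 (big-endian) → word 0x15e4
cnt [15+:1] = (word>>15) & 0x1 = 0
type [11+:4] = (word>>11) & 0xf = 2
err [7+:4] = (word>>7) & 0xf = 11  ←
flags [0+:7] = (word>>0) & 0x7f = 100
err signed 4b, MSB=1: 11 - 16 = -5

-5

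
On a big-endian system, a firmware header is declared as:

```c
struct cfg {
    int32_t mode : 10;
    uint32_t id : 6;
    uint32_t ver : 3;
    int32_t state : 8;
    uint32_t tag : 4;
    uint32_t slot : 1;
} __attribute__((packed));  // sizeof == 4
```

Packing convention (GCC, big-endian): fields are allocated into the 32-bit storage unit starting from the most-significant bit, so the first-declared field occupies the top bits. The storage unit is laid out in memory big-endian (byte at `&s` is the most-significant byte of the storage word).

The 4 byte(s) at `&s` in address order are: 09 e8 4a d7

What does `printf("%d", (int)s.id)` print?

[0]=0x09 [1]=0xe8 [2]=0x4a [3]=0xd7 (big-endian) → word 0x09e84ad7
mode:10 @ bit 22 → (0x09e84ad7>>22)&0x3ff = 0x27
id:6 @ bit 16 → (0x09e84ad7>>16)&0x3f = 0x28  ←
ver:3 @ bit 13 → (0x09e84ad7>>13)&0x7 = 0x2
state:8 @ bit 5 → (0x09e84ad7>>5)&0xff = 0x56
tag:4 @ bit 1 → (0x09e84ad7>>1)&0xf = 0xb
slot:1 @ bit 0 → (0x09e84ad7>>0)&0x1 = 0x1

40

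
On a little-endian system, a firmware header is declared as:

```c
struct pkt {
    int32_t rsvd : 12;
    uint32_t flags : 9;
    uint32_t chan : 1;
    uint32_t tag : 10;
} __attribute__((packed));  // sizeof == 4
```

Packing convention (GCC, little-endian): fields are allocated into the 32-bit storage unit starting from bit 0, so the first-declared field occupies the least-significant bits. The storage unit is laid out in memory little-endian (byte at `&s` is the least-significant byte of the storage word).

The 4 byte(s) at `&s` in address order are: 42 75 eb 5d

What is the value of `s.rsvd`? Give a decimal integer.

[0]=0x42 [1]=0x75 [2]=0xeb [3]=0x5d (little-endian) → word 0x5deb7542
rsvd [0+:12] = (word>>0) & 0xfff = 1346  ←
flags [12+:9] = (word>>12) & 0x1ff = 183
chan [21+:1] = (word>>21) & 0x1 = 1
tag [22+:10] = (word>>22) & 0x3ff = 375
rsvd signed 12b, MSB=0: value = 1346

1346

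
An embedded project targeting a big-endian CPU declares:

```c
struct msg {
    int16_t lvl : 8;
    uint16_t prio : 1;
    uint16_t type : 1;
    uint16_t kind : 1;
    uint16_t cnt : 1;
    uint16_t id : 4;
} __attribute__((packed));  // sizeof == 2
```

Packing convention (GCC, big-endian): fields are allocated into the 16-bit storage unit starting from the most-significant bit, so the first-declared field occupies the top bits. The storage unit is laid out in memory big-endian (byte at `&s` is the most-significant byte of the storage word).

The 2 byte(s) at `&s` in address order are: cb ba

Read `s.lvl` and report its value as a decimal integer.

-53

[0]=0xcb [1]=0xba (big-endian) → word 0xcbba
lvl:8 @ bit 8 → (0xcbba>>8)&0xff = 0xcb  ←
prio:1 @ bit 7 → (0xcbba>>7)&0x1 = 0x1
type:1 @ bit 6 → (0xcbba>>6)&0x1 = 0x0
kind:1 @ bit 5 → (0xcbba>>5)&0x1 = 0x1
cnt:1 @ bit 4 → (0xcbba>>4)&0x1 = 0x1
id:4 @ bit 0 → (0xcbba>>0)&0xf = 0xa
lvl signed 8b, MSB=1: 203 - 256 = -53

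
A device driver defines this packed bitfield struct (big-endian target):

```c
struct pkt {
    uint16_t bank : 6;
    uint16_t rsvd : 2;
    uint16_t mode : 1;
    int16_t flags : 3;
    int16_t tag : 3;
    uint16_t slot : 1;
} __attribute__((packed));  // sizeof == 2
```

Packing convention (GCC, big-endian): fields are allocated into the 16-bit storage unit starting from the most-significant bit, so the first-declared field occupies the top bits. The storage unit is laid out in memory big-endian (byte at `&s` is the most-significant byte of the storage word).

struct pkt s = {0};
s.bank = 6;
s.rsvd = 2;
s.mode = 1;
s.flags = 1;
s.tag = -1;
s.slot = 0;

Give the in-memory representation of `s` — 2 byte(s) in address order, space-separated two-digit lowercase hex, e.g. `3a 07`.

[10+:6] bank=6 & 0x3f = 0x6; word=0x1800
[8+:2] rsvd=2 & 0x3 = 0x2; word=0x1a00
[7+:1] mode=1 & 0x1 = 0x1; word=0x1a80
[4+:3] flags=1 & 0x7 = 0x1; word=0x1a90
[1+:3] tag=-1 & 0x7 = 0x7; word=0x1a9e
[0+:1] slot=0 & 0x1 = 0x0; word=0x1a9e
word = 0x1a9e → big-endian bytes:
  [0]=0x1a  [1]=0x9e

1a 9e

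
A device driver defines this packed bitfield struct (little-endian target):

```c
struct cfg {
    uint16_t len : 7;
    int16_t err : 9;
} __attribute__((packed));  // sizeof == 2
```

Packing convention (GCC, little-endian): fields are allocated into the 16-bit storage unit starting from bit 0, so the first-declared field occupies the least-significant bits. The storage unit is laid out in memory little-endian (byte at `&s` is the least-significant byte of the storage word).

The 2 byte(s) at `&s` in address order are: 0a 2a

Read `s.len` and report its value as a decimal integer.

10

[0]=0x0a [1]=0x2a (little-endian) → word 0x2a0a
len [0+:7] = (word>>0) & 0x7f = 10  ←
err [7+:9] = (word>>7) & 0x1ff = 84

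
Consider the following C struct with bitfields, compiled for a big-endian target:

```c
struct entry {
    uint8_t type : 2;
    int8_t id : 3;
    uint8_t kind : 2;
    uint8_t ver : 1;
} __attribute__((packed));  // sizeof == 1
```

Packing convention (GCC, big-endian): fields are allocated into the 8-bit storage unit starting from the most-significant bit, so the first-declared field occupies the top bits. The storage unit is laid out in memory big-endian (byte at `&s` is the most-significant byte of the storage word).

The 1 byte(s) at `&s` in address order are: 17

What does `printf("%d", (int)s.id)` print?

[0]=0x17 (big-endian) → word 0x17
type:2 @ bit 6 → (0x17>>6)&0x3 = 0x0
id:3 @ bit 3 → (0x17>>3)&0x7 = 0x2  ←
kind:2 @ bit 1 → (0x17>>1)&0x3 = 0x3
ver:1 @ bit 0 → (0x17>>0)&0x1 = 0x1
id signed 3b, MSB=0: value = 2

2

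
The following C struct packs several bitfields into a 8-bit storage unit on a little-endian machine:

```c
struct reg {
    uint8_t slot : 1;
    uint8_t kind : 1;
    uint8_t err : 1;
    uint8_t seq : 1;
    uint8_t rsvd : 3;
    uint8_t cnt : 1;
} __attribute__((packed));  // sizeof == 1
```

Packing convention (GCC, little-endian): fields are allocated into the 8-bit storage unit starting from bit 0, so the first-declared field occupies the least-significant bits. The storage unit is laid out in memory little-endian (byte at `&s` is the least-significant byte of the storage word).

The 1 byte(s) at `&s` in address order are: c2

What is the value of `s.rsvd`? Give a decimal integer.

[0]=0xc2 (little-endian) → word 0xc2
slot:1 @ bit 0 → (0xc2>>0)&0x1 = 0x0
kind:1 @ bit 1 → (0xc2>>1)&0x1 = 0x1
err:1 @ bit 2 → (0xc2>>2)&0x1 = 0x0
seq:1 @ bit 3 → (0xc2>>3)&0x1 = 0x0
rsvd:3 @ bit 4 → (0xc2>>4)&0x7 = 0x4  ←
cnt:1 @ bit 7 → (0xc2>>7)&0x1 = 0x1

4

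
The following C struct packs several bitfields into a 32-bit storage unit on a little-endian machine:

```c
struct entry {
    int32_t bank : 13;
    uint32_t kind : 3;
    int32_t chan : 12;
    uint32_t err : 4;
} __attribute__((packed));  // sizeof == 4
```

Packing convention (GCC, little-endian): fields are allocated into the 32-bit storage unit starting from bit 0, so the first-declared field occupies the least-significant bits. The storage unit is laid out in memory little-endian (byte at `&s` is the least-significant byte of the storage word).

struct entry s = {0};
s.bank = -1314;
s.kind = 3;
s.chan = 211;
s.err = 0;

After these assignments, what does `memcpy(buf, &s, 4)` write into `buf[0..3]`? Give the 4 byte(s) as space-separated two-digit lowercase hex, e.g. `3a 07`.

de 7a d3 00

bank (13b) val=-1314 bits=0x1ade at bit 0: 0x00001ade
kind (3b) val=3 bits=0x3 at bit 13: 0x00007ade
chan (12b) val=211 bits=0xd3 at bit 16: 0x00d37ade
err (4b) val=0 bits=0x0 at bit 28: 0x00d37ade
word = 0x00d37ade → little-endian bytes:
  [0]=0xde  [1]=0x7a  [2]=0xd3  [3]=0x00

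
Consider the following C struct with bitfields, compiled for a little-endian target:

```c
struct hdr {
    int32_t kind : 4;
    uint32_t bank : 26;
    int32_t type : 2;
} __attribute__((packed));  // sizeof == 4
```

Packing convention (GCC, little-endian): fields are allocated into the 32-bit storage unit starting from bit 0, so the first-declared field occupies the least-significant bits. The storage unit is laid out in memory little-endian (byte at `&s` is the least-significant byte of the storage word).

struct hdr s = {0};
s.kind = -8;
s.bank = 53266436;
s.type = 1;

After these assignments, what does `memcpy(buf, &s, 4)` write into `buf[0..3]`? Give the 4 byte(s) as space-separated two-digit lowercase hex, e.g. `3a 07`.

kind:4 = -8 → 0x8 << 0 → word 0x00000008
bank:26 = 53266436 → 0x32cc804 << 4 → word 0x32cc8048
type:2 = 1 → 0x1 << 30 → word 0x72cc8048
word = 0x72cc8048 → little-endian bytes:
  [0]=0x48  [1]=0x80  [2]=0xcc  [3]=0x72

48 80 cc 72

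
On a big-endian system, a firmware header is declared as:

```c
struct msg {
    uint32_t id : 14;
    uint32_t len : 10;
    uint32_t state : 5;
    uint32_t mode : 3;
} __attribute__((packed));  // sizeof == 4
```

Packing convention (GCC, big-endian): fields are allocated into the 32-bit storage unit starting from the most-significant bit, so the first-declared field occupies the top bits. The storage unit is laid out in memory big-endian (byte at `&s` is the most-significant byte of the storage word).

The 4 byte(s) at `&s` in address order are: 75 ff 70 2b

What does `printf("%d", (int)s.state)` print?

[0]=0x75 [1]=0xff [2]=0x70 [3]=0x2b (big-endian) → word 0x75ff702b
id:14 @ bit 18 → (0x75ff702b>>18)&0x3fff = 0x1d7f
len:10 @ bit 8 → (0x75ff702b>>8)&0x3ff = 0x370
state:5 @ bit 3 → (0x75ff702b>>3)&0x1f = 0x5  ←
mode:3 @ bit 0 → (0x75ff702b>>0)&0x7 = 0x3

5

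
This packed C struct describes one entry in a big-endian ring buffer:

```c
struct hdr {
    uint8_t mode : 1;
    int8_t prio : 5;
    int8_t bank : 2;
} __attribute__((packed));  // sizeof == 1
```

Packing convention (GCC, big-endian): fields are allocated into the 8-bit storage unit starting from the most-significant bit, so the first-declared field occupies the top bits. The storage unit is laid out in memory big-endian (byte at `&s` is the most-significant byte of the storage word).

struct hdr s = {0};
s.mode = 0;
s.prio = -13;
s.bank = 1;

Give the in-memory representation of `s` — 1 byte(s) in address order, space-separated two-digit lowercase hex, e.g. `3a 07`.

mode:1 = 0 → 0x0 << 7 → word 0x00
prio:5 = -13 → 0x13 << 2 → word 0x4c
bank:2 = 1 → 0x1 << 0 → word 0x4d
word = 0x4d → big-endian bytes:
  [0]=0x4d

4d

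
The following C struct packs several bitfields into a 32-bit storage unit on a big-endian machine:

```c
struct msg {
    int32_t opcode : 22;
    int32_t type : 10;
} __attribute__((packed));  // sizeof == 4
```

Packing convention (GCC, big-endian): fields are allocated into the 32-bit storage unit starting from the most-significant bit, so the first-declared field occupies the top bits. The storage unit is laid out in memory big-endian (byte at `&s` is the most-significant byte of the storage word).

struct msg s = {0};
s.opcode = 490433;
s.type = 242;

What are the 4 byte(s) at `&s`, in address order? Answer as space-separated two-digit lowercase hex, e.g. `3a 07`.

opcode:22 = 490433 → 0x77bc1 << 10 → word 0x1def0400
type:10 = 242 → 0xf2 << 0 → word 0x1def04f2
word = 0x1def04f2 → big-endian bytes:
  [0]=0x1d  [1]=0xef  [2]=0x04  [3]=0xf2

1d ef 04 f2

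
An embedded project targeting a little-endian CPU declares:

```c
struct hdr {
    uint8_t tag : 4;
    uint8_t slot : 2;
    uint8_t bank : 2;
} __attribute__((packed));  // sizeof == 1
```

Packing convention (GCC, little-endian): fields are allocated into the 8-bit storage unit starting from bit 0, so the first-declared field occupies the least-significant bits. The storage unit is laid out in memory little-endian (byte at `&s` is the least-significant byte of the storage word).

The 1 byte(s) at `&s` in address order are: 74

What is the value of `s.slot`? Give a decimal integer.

[0]=0x74 (little-endian) → word 0x74
tag:4 @ bit 0 → (0x74>>0)&0xf = 0x4
slot:2 @ bit 4 → (0x74>>4)&0x3 = 0x3  ←
bank:2 @ bit 6 → (0x74>>6)&0x3 = 0x1

3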